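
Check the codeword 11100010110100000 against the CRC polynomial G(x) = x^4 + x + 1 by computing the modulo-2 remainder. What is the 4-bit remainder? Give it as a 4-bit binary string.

Modulo-2 division of 11100010110100000 by 10011:
  pos 0: 11100 XOR 10011 = 01111
  pos 1: 11110 XOR 10011 = 01101
  pos 2: 11011 XOR 10011 = 01000
  pos 3: 10000 XOR 10011 = 00011
  pos 6: 11110 XOR 10011 = 01101
  pos 7: 11011 XOR 10011 = 01000
  pos 8: 10000 XOR 10011 = 00011
  pos 11: 11000 XOR 10011 = 01011
  pos 12: 10110 XOR 10011 = 00101
Remainder = 0101 (nonzero — an error is detected).

0101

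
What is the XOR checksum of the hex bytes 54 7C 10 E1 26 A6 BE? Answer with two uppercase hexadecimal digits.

XOR the bytes together:
  start with 0x54
  0x54 ⊕ 0x7C = 0x28
  0x28 ⊕ 0x10 = 0x38
  0x38 ⊕ 0xE1 = 0xD9
  0xD9 ⊕ 0x26 = 0xFF
  0xFF ⊕ 0xA6 = 0x59
  0x59 ⊕ 0xBE = 0xE7

E7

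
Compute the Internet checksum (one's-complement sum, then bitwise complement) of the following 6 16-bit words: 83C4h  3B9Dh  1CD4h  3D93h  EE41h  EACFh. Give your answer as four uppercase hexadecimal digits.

0D25

One's-complement addition (fold any carry out of bit 15 back into bit 0):
  0x83C4 + 0x3B9D = 0x0BF61
  0xBF61 + 0x1CD4 = 0x0DC35
  0xDC35 + 0x3D93 = 0x119C8 → wrap carry → 0x19C9
  0x19C9 + 0xEE41 = 0x1080A → wrap carry → 0x080B
  0x080B + 0xEACF = 0x0F2DA
One's-complement sum = 0xF2DA.
Checksum = ~0xF2DA & 0xFFFF = 0x0D25.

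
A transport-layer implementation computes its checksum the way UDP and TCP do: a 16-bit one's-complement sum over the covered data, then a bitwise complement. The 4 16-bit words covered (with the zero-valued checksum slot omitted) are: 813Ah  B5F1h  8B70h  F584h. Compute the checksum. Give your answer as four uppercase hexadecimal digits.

47DE

One's-complement addition (fold any carry out of bit 15 back into bit 0):
  0x813A + 0xB5F1 = 0x1372B → wrap carry → 0x372C
  0x372C + 0x8B70 = 0x0C29C
  0xC29C + 0xF584 = 0x1B820 → wrap carry → 0xB821
One's-complement sum = 0xB821.
Checksum = ~0xB821 & 0xFFFF = 0x47DE.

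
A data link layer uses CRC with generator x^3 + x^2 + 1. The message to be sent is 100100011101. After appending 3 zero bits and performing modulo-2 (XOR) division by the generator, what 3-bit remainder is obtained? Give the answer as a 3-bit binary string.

Append 3 zeros: 100100011101000. Divide by 1101 (XOR where the leading bit is 1):
  pos 0: 1001 XOR 1101 = 0100
  pos 1: 1000 XOR 1101 = 0101
  pos 2: 1010 XOR 1101 = 0111
  pos 3: 1110 XOR 1101 = 0011
  pos 5: 1111 XOR 1101 = 0010
  pos 7: 1010 XOR 1101 = 0111
  pos 8: 1111 XOR 1101 = 0010
  pos 10: 1000 XOR 1101 = 0101
  pos 11: 1010 XOR 1101 = 0111
Remainder (last 3 bits) = 111. This is the CRC / FCS.

111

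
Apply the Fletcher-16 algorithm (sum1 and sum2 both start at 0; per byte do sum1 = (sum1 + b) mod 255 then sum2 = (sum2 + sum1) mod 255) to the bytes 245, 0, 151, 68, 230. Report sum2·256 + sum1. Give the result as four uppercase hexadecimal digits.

04B8

Running sums (mod 255):
  after byte 0 (245): sum1=245, sum2=245
  after byte 1 (0): sum1=245, sum2=235
  after byte 2 (151): sum1=141, sum2=121
  after byte 3 (68): sum1=209, sum2=75
  after byte 4 (230): sum1=184, sum2=4
Checksum = sum2·256 + sum1 = 4·256 + 184 = 1208 = 0x04B8.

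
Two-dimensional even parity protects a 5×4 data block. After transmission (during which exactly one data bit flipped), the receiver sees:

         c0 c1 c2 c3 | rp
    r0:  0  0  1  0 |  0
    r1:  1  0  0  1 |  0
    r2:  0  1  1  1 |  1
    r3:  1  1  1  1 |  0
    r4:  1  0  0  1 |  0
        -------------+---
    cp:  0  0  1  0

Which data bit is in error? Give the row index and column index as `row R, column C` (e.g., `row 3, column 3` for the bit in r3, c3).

Recompute each row's even parity and compare to rp:
  r0: data parity 1, sent rp 0 → mismatch
  r1: data parity 0, sent rp 0 → ok
  r2: data parity 1, sent rp 1 → ok
  r3: data parity 0, sent rp 0 → ok
  r4: data parity 0, sent rp 0 → ok
Recompute each column's even parity and compare to cp:
  c0: data parity 1, sent cp 0 → mismatch
  c1: data parity 0, sent cp 0 → ok
  c2: data parity 1, sent cp 1 → ok
  c3: data parity 0, sent cp 0 → ok
Exactly one row (r0) and one column (c0) fail → the flipped bit is at their intersection.

row 0, column 0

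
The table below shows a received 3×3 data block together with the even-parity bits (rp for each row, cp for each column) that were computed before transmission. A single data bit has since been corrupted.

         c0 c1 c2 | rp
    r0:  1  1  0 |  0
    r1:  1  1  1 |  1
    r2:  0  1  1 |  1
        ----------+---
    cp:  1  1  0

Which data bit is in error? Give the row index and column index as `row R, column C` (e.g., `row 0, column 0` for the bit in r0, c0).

row 2, column 0

Recompute each row's even parity and compare to rp:
  r0: data parity 0, sent rp 0 → ok
  r1: data parity 1, sent rp 1 → ok
  r2: data parity 0, sent rp 1 → mismatch
Recompute each column's even parity and compare to cp:
  c0: data parity 0, sent cp 1 → mismatch
  c1: data parity 1, sent cp 1 → ok
  c2: data parity 0, sent cp 0 → ok
Exactly one row (r2) and one column (c0) fail → the flipped bit is at their intersection.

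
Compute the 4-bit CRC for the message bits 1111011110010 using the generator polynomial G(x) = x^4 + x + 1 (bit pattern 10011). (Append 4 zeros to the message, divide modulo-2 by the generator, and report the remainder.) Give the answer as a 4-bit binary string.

Append 4 zeros: 11110111100100000. Divide by 10011 (XOR where the leading bit is 1):
  pos 0: 11110 XOR 10011 = 01101
  pos 1: 11011 XOR 10011 = 01000
  pos 2: 10001 XOR 10011 = 00010
  pos 5: 10110 XOR 10011 = 00101
  pos 7: 10101 XOR 10011 = 00110
  pos 9: 11000 XOR 10011 = 01011
  pos 10: 10110 XOR 10011 = 00101
  pos 12: 10100 XOR 10011 = 00111
Remainder (last 4 bits) = 0111. This is the CRC / FCS.

0111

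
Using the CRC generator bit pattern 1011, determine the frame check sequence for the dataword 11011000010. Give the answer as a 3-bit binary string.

Append 3 zeros: 11011000010000. Divide by 1011 (XOR where the leading bit is 1):
  pos 0: 1101 XOR 1011 = 0110
  pos 1: 1101 XOR 1011 = 0110
  pos 2: 1100 XOR 1011 = 0111
  pos 3: 1110 XOR 1011 = 0101
  pos 4: 1010 XOR 1011 = 0001
  pos 7: 1010 XOR 1011 = 0001
  pos 10: 1000 XOR 1011 = 0011
Remainder (last 3 bits) = 011. This is the CRC / FCS.

011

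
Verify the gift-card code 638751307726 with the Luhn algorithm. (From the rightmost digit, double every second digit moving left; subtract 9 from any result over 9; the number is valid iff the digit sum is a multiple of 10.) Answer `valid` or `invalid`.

valid

From the right, keep odd positions and double even positions (subtract 9 from any doubled value over 9):
  doubled (positions 2,4,...): 4 5 6 1 7 3 → sum 26
  kept (positions 1,3,...): 6 7 0 1 7 3 → sum 24
Total = 50.
50 mod 10 = 0, so the number is valid.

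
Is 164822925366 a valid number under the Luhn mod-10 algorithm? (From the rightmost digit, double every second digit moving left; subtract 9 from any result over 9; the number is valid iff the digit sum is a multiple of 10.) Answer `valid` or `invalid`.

invalid

From the right, keep odd positions and double even positions (subtract 9 from any doubled value over 9):
  doubled (positions 2,4,...): 3 1 9 4 8 2 → sum 27
  kept (positions 1,3,...): 6 3 2 2 8 6 → sum 27
Total = 54.
54 mod 10 = 4, so the number is invalid.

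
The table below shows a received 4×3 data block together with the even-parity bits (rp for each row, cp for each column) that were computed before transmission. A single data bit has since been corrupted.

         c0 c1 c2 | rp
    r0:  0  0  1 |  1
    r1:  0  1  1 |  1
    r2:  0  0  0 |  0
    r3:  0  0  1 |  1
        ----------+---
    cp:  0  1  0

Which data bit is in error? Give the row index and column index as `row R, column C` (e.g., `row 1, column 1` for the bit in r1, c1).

row 1, column 2

Recompute each row's even parity and compare to rp:
  r0: data parity 1, sent rp 1 → ok
  r1: data parity 0, sent rp 1 → mismatch
  r2: data parity 0, sent rp 0 → ok
  r3: data parity 1, sent rp 1 → ok
Recompute each column's even parity and compare to cp:
  c0: data parity 0, sent cp 0 → ok
  c1: data parity 1, sent cp 1 → ok
  c2: data parity 1, sent cp 0 → mismatch
Exactly one row (r1) and one column (c2) fail → the flipped bit is at their intersection.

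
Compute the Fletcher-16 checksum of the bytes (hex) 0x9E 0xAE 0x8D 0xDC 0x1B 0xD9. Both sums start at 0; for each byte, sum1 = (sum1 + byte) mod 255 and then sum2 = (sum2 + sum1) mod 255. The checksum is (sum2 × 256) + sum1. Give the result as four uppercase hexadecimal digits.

FDAC

Running sums (mod 255):
  after byte 0 (0x9E): sum1=158, sum2=158
  after byte 1 (0xAE): sum1=77, sum2=235
  after byte 2 (0x8D): sum1=218, sum2=198
  after byte 3 (0xDC): sum1=183, sum2=126
  after byte 4 (0x1B): sum1=210, sum2=81
  after byte 5 (0xD9): sum1=172, sum2=253
Checksum = sum2·256 + sum1 = 253·256 + 172 = 64940 = 0xFDAC.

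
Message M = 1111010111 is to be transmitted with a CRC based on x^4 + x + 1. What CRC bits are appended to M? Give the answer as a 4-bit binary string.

Append 4 zeros: 11110101110000. Divide by 10011 (XOR where the leading bit is 1):
  pos 0: 11110 XOR 10011 = 01101
  pos 1: 11011 XOR 10011 = 01000
  pos 2: 10000 XOR 10011 = 00011
  pos 5: 11111 XOR 10011 = 01100
  pos 6: 11000 XOR 10011 = 01011
  pos 7: 10110 XOR 10011 = 00101
  pos 9: 10100 XOR 10011 = 00111
Remainder (last 4 bits) = 0111. This is the CRC / FCS.

0111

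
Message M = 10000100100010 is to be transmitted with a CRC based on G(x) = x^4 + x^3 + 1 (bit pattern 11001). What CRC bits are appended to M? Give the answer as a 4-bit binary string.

Append 4 zeros: 100001001000100000. Divide by 11001 (XOR where the leading bit is 1):
  pos 0: 10000 XOR 11001 = 01001
  pos 1: 10011 XOR 11001 = 01010
  pos 2: 10100 XOR 11001 = 01101
  pos 3: 11010 XOR 11001 = 00011
  pos 6: 11100 XOR 11001 = 00101
  pos 8: 10101 XOR 11001 = 01100
  pos 9: 11000 XOR 11001 = 00001
  pos 13: 10000 XOR 11001 = 01001
Remainder (last 4 bits) = 1001. This is the CRC / FCS.

1001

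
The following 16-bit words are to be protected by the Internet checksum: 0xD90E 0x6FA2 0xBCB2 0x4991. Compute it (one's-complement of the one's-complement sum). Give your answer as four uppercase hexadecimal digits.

B10A

One's-complement addition (fold any carry out of bit 15 back into bit 0):
  0xD90E + 0x6FA2 = 0x148B0 → wrap carry → 0x48B1
  0x48B1 + 0xBCB2 = 0x10563 → wrap carry → 0x0564
  0x0564 + 0x4991 = 0x04EF5
One's-complement sum = 0x4EF5.
Checksum = ~0x4EF5 & 0xFFFF = 0xB10A.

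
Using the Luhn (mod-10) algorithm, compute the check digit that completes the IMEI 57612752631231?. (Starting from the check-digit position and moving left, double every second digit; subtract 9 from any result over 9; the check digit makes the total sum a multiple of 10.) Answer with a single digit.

Partial digits right→left: 1 3 2 1 3 6 2 5 7 2 1 6 7 5
Double every second digit counting from the check-digit position (so the 1st, 3rd, 5th, ... of the partial from the right).
  doubled (with −9 where >9): 2 4 6 4 5 2 5 → sum 28
  kept as-is: 3 1 6 5 2 6 5 → sum 28
Total = 28 + 28 = 56.
Check digit = (10 − (56 mod 10)) mod 10 = 4.

4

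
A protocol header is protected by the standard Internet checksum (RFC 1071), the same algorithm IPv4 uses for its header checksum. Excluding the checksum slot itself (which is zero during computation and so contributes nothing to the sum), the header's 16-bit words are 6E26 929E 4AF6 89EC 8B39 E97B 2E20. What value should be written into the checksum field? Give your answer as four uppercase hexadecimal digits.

8782

One's-complement addition (fold any carry out of bit 15 back into bit 0):
  0x6E26 + 0x929E = 0x100C4 → wrap carry → 0x00C5
  0x00C5 + 0x4AF6 = 0x04BBB
  0x4BBB + 0x89EC = 0x0D5A7
  0xD5A7 + 0x8B39 = 0x160E0 → wrap carry → 0x60E1
  0x60E1 + 0xE97B = 0x14A5C → wrap carry → 0x4A5D
  0x4A5D + 0x2E20 = 0x0787D
One's-complement sum = 0x787D.
Checksum = ~0x787D & 0xFFFF = 0x8782.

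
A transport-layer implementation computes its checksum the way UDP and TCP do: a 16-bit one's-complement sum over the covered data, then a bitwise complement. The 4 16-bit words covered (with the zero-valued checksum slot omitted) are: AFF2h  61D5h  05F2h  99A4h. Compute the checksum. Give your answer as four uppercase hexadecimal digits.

4EA1

One's-complement addition (fold any carry out of bit 15 back into bit 0):
  0xAFF2 + 0x61D5 = 0x111C7 → wrap carry → 0x11C8
  0x11C8 + 0x05F2 = 0x017BA
  0x17BA + 0x99A4 = 0x0B15E
One's-complement sum = 0xB15E.
Checksum = ~0xB15E & 0xFFFF = 0x4EA1.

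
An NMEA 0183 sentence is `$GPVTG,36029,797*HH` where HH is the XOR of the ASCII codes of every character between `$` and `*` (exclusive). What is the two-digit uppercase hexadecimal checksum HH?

55

XOR the ASCII codes of the payload characters:
  'G' = 0x47 → acc = 0x47
  'P' = 0x50 → acc = 0x17
  'V' = 0x56 → acc = 0x41
  'T' = 0x54 → acc = 0x15
  'G' = 0x47 → acc = 0x52
  ',' = 0x2C → acc = 0x7E
  '3' = 0x33 → acc = 0x4D
  '6' = 0x36 → acc = 0x7B
  '0' = 0x30 → acc = 0x4B
  '2' = 0x32 → acc = 0x79
  '9' = 0x39 → acc = 0x40
  ',' = 0x2C → acc = 0x6C
  '7' = 0x37 → acc = 0x5B
  '9' = 0x39 → acc = 0x62
  '7' = 0x37 → acc = 0x55
Checksum = 0x55.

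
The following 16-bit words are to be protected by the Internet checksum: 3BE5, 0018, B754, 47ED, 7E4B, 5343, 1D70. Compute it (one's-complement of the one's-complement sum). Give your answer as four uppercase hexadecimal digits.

D5C1

One's-complement addition (fold any carry out of bit 15 back into bit 0):
  0x3BE5 + 0x0018 = 0x03BFD
  0x3BFD + 0xB754 = 0x0F351
  0xF351 + 0x47ED = 0x13B3E → wrap carry → 0x3B3F
  0x3B3F + 0x7E4B = 0x0B98A
  0xB98A + 0x5343 = 0x10CCD → wrap carry → 0x0CCE
  0x0CCE + 0x1D70 = 0x02A3E
One's-complement sum = 0x2A3E.
Checksum = ~0x2A3E & 0xFFFF = 0xD5C1.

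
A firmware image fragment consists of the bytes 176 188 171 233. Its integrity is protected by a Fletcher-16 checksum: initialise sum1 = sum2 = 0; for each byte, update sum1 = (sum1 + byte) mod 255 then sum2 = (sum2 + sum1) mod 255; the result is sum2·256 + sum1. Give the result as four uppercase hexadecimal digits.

Running sums (mod 255):
  after byte 0 (176): sum1=176, sum2=176
  after byte 1 (188): sum1=109, sum2=30
  after byte 2 (171): sum1=25, sum2=55
  after byte 3 (233): sum1=3, sum2=58
Checksum = sum2·256 + sum1 = 58·256 + 3 = 14851 = 0x3A03.

3A03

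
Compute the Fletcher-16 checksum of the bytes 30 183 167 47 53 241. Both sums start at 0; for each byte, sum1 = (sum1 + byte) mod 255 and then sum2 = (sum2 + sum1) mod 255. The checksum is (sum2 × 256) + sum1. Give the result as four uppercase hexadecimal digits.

Running sums (mod 255):
  after byte 0 (30): sum1=30, sum2=30
  after byte 1 (183): sum1=213, sum2=243
  after byte 2 (167): sum1=125, sum2=113
  after byte 3 (47): sum1=172, sum2=30
  after byte 4 (53): sum1=225, sum2=0
  after byte 5 (241): sum1=211, sum2=211
Checksum = sum2·256 + sum1 = 211·256 + 211 = 54227 = 0xD3D3.

D3D3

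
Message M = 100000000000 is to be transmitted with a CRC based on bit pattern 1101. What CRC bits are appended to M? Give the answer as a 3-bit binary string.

Append 3 zeros: 100000000000000. Divide by 1101 (XOR where the leading bit is 1):
  pos 0: 1000 XOR 1101 = 0101
  pos 1: 1010 XOR 1101 = 0111
  pos 2: 1110 XOR 1101 = 0011
  pos 4: 1100 XOR 1101 = 0001
  pos 7: 1000 XOR 1101 = 0101
  pos 8: 1010 XOR 1101 = 0111
  pos 9: 1110 XOR 1101 = 0011
  pos 11: 1100 XOR 1101 = 0001
Remainder (last 3 bits) = 001. This is the CRC / FCS.

001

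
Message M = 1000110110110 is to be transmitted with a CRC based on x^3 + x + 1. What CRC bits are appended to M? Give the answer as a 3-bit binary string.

Append 3 zeros: 1000110110110000. Divide by 1011 (XOR where the leading bit is 1):
  pos 0: 1000 XOR 1011 = 0011
  pos 2: 1111 XOR 1011 = 0100
  pos 3: 1000 XOR 1011 = 0011
  pos 5: 1111 XOR 1011 = 0100
  pos 6: 1000 XOR 1011 = 0011
  pos 8: 1111 XOR 1011 = 0100
  pos 9: 1000 XOR 1011 = 0011
  pos 11: 1100 XOR 1011 = 0111
  pos 12: 1110 XOR 1011 = 0101
Remainder (last 3 bits) = 101. This is the CRC / FCS.

101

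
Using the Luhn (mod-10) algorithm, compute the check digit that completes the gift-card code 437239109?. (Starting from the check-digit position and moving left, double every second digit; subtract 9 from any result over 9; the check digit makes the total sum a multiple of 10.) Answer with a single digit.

6

Partial digits right→left: 9 0 1 9 3 2 7 3 4
Double every second digit counting from the check-digit position (so the 1st, 3rd, 5th, ... of the partial from the right).
  doubled (with −9 where >9): 9 2 6 5 8 → sum 30
  kept as-is: 0 9 2 3 → sum 14
Total = 30 + 14 = 44.
Check digit = (10 − (44 mod 10)) mod 10 = 6.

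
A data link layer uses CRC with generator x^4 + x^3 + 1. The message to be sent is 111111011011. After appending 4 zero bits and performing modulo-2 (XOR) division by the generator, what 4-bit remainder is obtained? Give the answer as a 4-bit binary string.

Append 4 zeros: 1111110110110000. Divide by 11001 (XOR where the leading bit is 1):
  pos 0: 11111 XOR 11001 = 00110
  pos 2: 11010 XOR 11001 = 00011
  pos 5: 11110 XOR 11001 = 00111
  pos 7: 11111 XOR 11001 = 00110
  pos 9: 11000 XOR 11001 = 00001
Remainder (last 4 bits) = 0100. This is the CRC / FCS.

0100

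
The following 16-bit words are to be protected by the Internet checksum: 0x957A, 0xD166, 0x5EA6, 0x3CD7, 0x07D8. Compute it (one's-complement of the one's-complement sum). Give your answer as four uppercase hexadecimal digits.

F5C8

One's-complement addition (fold any carry out of bit 15 back into bit 0):
  0x957A + 0xD166 = 0x166E0 → wrap carry → 0x66E1
  0x66E1 + 0x5EA6 = 0x0C587
  0xC587 + 0x3CD7 = 0x1025E → wrap carry → 0x025F
  0x025F + 0x07D8 = 0x00A37
One's-complement sum = 0x0A37.
Checksum = ~0x0A37 & 0xFFFF = 0xF5C8.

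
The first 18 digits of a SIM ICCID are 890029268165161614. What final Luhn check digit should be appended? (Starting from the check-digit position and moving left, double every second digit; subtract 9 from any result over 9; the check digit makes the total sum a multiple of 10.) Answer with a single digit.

Partial digits right→left: 4 1 6 1 6 1 5 6 1 8 6 2 9 2 0 0 9 8
Double every second digit counting from the check-digit position (so the 1st, 3rd, 5th, ... of the partial from the right).
  doubled (with −9 where >9): 8 3 3 1 2 3 9 0 9 → sum 38
  kept as-is: 1 1 1 6 8 2 2 0 8 → sum 29
Total = 38 + 29 = 67.
Check digit = (10 − (67 mod 10)) mod 10 = 3.

3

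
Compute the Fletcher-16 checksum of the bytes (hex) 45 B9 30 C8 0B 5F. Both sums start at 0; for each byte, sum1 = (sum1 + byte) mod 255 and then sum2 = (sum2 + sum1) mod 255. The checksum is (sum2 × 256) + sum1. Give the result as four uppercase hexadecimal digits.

Running sums (mod 255):
  after byte 0 (45): sum1=69, sum2=69
  after byte 1 (B9): sum1=254, sum2=68
  after byte 2 (30): sum1=47, sum2=115
  after byte 3 (C8): sum1=247, sum2=107
  after byte 4 (0B): sum1=3, sum2=110
  after byte 5 (5F): sum1=98, sum2=208
Checksum = sum2·256 + sum1 = 208·256 + 98 = 53346 = 0xD062.

D062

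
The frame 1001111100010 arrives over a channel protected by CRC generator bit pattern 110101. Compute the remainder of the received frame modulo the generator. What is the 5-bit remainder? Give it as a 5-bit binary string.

10000

Modulo-2 division of 1001111100010 by 110101:
  pos 0: 100111 XOR 110101 = 010010
  pos 1: 100101 XOR 110101 = 010000
  pos 2: 100001 XOR 110101 = 010100
  pos 3: 101000 XOR 110101 = 011101
  pos 4: 111010 XOR 110101 = 001111
  pos 6: 111101 XOR 110101 = 001000
Remainder = 10000 (nonzero — an error is detected).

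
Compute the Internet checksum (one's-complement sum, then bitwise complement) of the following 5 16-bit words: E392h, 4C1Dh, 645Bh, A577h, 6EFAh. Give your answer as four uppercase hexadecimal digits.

One's-complement addition (fold any carry out of bit 15 back into bit 0):
  0xE392 + 0x4C1D = 0x12FAF → wrap carry → 0x2FB0
  0x2FB0 + 0x645B = 0x0940B
  0x940B + 0xA577 = 0x13982 → wrap carry → 0x3983
  0x3983 + 0x6EFA = 0x0A87D
One's-complement sum = 0xA87D.
Checksum = ~0xA87D & 0xFFFF = 0x5782.

5782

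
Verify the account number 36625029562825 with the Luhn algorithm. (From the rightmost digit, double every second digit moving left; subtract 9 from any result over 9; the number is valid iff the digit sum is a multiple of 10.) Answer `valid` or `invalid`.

invalid

From the right, keep odd positions and double even positions (subtract 9 from any doubled value over 9):
  doubled (positions 2,4,...): 4 4 1 4 1 3 6 → sum 23
  kept (positions 1,3,...): 5 8 6 9 0 2 6 → sum 36
Total = 59.
59 mod 10 = 9, so the number is invalid.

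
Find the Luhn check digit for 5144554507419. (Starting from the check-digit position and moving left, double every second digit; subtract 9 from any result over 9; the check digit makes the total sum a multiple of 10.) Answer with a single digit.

2

Partial digits right→left: 9 1 4 7 0 5 4 5 5 4 4 1 5
Double every second digit counting from the check-digit position (so the 1st, 3rd, 5th, ... of the partial from the right).
  doubled (with −9 where >9): 9 8 0 8 1 8 1 → sum 35
  kept as-is: 1 7 5 5 4 1 → sum 23
Total = 35 + 23 = 58.
Check digit = (10 − (58 mod 10)) mod 10 = 2.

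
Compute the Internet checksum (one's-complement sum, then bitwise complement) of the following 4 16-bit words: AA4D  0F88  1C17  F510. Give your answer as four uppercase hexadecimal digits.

One's-complement addition (fold any carry out of bit 15 back into bit 0):
  0xAA4D + 0x0F88 = 0x0B9D5
  0xB9D5 + 0x1C17 = 0x0D5EC
  0xD5EC + 0xF510 = 0x1CAFC → wrap carry → 0xCAFD
One's-complement sum = 0xCAFD.
Checksum = ~0xCAFD & 0xFFFF = 0x3502.

3502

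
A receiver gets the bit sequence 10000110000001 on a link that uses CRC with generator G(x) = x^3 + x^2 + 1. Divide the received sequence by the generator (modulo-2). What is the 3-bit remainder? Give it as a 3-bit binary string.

Modulo-2 division of 10000110000001 by 1101:
  pos 0: 1000 XOR 1101 = 0101
  pos 1: 1010 XOR 1101 = 0111
  pos 2: 1111 XOR 1101 = 0010
  pos 4: 1010 XOR 1101 = 0111
  pos 5: 1110 XOR 1101 = 0011
  pos 7: 1100 XOR 1101 = 0001
  pos 10: 1001 XOR 1101 = 0100
Remainder = 100 (nonzero — an error is detected).

100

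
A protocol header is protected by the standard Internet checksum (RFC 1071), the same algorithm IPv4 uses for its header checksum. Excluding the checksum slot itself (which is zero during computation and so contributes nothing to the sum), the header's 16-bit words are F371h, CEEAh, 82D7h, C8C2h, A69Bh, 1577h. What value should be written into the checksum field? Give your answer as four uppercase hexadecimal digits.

One's-complement addition (fold any carry out of bit 15 back into bit 0):
  0xF371 + 0xCEEA = 0x1C25B → wrap carry → 0xC25C
  0xC25C + 0x82D7 = 0x14533 → wrap carry → 0x4534
  0x4534 + 0xC8C2 = 0x10DF6 → wrap carry → 0x0DF7
  0x0DF7 + 0xA69B = 0x0B492
  0xB492 + 0x1577 = 0x0CA09
One's-complement sum = 0xCA09.
Checksum = ~0xCA09 & 0xFFFF = 0x35F6.

35F6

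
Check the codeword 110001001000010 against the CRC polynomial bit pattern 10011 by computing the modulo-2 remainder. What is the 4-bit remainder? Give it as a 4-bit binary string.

0000

Modulo-2 division of 110001001000010 by 10011:
  pos 0: 11000 XOR 10011 = 01011
  pos 1: 10111 XOR 10011 = 00100
  pos 3: 10000 XOR 10011 = 00011
  pos 6: 11100 XOR 10011 = 01111
  pos 7: 11110 XOR 10011 = 01101
  pos 8: 11010 XOR 10011 = 01001
  pos 9: 10011 XOR 10011 = 00000
Remainder = 0000 (zero — the frame passes the CRC check).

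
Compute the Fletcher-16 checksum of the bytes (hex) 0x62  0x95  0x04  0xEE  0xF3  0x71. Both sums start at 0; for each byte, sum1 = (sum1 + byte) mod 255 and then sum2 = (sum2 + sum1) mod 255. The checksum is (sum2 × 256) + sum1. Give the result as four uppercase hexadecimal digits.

Running sums (mod 255):
  after byte 0 (0x62): sum1=98, sum2=98
  after byte 1 (0x95): sum1=247, sum2=90
  after byte 2 (0x04): sum1=251, sum2=86
  after byte 3 (0xEE): sum1=234, sum2=65
  after byte 4 (0xF3): sum1=222, sum2=32
  after byte 5 (0x71): sum1=80, sum2=112
Checksum = sum2·256 + sum1 = 112·256 + 80 = 28752 = 0x7050.

7050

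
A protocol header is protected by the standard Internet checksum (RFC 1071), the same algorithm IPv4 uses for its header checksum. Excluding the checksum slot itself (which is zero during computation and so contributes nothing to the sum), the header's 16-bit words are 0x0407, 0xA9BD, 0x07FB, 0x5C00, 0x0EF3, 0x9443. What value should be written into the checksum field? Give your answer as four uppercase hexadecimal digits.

One's-complement addition (fold any carry out of bit 15 back into bit 0):
  0x0407 + 0xA9BD = 0x0ADC4
  0xADC4 + 0x07FB = 0x0B5BF
  0xB5BF + 0x5C00 = 0x111BF → wrap carry → 0x11C0
  0x11C0 + 0x0EF3 = 0x020B3
  0x20B3 + 0x9443 = 0x0B4F6
One's-complement sum = 0xB4F6.
Checksum = ~0xB4F6 & 0xFFFF = 0x4B09.

4B09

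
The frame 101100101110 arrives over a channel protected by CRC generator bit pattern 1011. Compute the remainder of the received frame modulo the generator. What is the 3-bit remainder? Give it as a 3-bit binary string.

010

Modulo-2 division of 101100101110 by 1011:
  pos 0: 1011 XOR 1011 = 0000
  pos 6: 1011 XOR 1011 = 0000
Remainder = 010 (nonzero — an error is detected).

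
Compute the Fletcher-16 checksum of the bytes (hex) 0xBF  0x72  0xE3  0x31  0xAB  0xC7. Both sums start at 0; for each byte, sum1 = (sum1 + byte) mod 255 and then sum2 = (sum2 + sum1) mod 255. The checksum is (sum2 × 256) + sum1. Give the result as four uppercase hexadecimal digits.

Running sums (mod 255):
  after byte 0 (0xBF): sum1=191, sum2=191
  after byte 1 (0x72): sum1=50, sum2=241
  after byte 2 (0xE3): sum1=22, sum2=8
  after byte 3 (0x31): sum1=71, sum2=79
  after byte 4 (0xAB): sum1=242, sum2=66
  after byte 5 (0xC7): sum1=186, sum2=252
Checksum = sum2·256 + sum1 = 252·256 + 186 = 64698 = 0xFCBA.

FCBA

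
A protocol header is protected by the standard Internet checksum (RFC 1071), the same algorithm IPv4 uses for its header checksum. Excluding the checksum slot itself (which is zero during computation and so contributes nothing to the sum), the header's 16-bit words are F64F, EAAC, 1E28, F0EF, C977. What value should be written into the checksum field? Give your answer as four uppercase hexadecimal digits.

One's-complement addition (fold any carry out of bit 15 back into bit 0):
  0xF64F + 0xEAAC = 0x1E0FB → wrap carry → 0xE0FC
  0xE0FC + 0x1E28 = 0x0FF24
  0xFF24 + 0xF0EF = 0x1F013 → wrap carry → 0xF014
  0xF014 + 0xC977 = 0x1B98B → wrap carry → 0xB98C
One's-complement sum = 0xB98C.
Checksum = ~0xB98C & 0xFFFF = 0x4673.

4673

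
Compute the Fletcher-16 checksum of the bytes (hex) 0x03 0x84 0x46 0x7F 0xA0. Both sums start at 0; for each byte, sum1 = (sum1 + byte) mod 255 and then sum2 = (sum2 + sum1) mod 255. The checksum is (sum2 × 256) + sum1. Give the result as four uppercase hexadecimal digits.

93ED

Running sums (mod 255):
  after byte 0 (0x03): sum1=3, sum2=3
  after byte 1 (0x84): sum1=135, sum2=138
  after byte 2 (0x46): sum1=205, sum2=88
  after byte 3 (0x7F): sum1=77, sum2=165
  after byte 4 (0xA0): sum1=237, sum2=147
Checksum = sum2·256 + sum1 = 147·256 + 237 = 37869 = 0x93ED.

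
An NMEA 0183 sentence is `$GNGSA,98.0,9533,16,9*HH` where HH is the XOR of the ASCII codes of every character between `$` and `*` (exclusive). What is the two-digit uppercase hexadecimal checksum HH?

71

XOR the ASCII codes of the payload characters:
  'G' = 0x47 → acc = 0x47
  'N' = 0x4E → acc = 0x09
  'G' = 0x47 → acc = 0x4E
  'S' = 0x53 → acc = 0x1D
  'A' = 0x41 → acc = 0x5C
  ',' = 0x2C → acc = 0x70
  '9' = 0x39 → acc = 0x49
  '8' = 0x38 → acc = 0x71
  '.' = 0x2E → acc = 0x5F
  '0' = 0x30 → acc = 0x6F
  ',' = 0x2C → acc = 0x43
  '9' = 0x39 → acc = 0x7A
  '5' = 0x35 → acc = 0x4F
  '3' = 0x33 → acc = 0x7C
  '3' = 0x33 → acc = 0x4F
  ',' = 0x2C → acc = 0x63
  '1' = 0x31 → acc = 0x52
  '6' = 0x36 → acc = 0x64
  ',' = 0x2C → acc = 0x48
  '9' = 0x39 → acc = 0x71
Checksum = 0x71.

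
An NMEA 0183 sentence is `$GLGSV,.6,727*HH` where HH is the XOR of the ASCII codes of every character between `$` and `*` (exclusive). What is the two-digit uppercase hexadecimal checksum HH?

63

XOR the ASCII codes of the payload characters:
  'G' = 0x47 → acc = 0x47
  'L' = 0x4C → acc = 0x0B
  'G' = 0x47 → acc = 0x4C
  'S' = 0x53 → acc = 0x1F
  'V' = 0x56 → acc = 0x49
  ',' = 0x2C → acc = 0x65
  '.' = 0x2E → acc = 0x4B
  '6' = 0x36 → acc = 0x7D
  ',' = 0x2C → acc = 0x51
  '7' = 0x37 → acc = 0x66
  '2' = 0x32 → acc = 0x54
  '7' = 0x37 → acc = 0x63
Checksum = 0x63.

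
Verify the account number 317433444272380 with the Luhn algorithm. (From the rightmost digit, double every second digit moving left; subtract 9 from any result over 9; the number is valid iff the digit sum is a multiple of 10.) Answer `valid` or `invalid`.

From the right, keep odd positions and double even positions (subtract 9 from any doubled value over 9):
  doubled (positions 2,4,...): 7 4 4 8 6 8 2 → sum 39
  kept (positions 1,3,...): 0 3 7 4 4 3 7 3 → sum 31
Total = 70.
70 mod 10 = 0, so the number is valid.

valid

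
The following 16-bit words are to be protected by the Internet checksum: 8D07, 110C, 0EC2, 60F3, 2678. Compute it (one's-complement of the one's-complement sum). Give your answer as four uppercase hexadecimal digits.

CBBE

One's-complement addition (fold any carry out of bit 15 back into bit 0):
  0x8D07 + 0x110C = 0x09E13
  0x9E13 + 0x0EC2 = 0x0ACD5
  0xACD5 + 0x60F3 = 0x10DC8 → wrap carry → 0x0DC9
  0x0DC9 + 0x2678 = 0x03441
One's-complement sum = 0x3441.
Checksum = ~0x3441 & 0xFFFF = 0xCBBE.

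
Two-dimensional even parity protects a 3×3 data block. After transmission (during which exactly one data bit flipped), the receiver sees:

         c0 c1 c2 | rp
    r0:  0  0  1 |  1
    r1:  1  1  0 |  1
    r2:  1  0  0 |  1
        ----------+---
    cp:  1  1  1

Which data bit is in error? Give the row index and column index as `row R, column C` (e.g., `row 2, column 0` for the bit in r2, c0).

Recompute each row's even parity and compare to rp:
  r0: data parity 1, sent rp 1 → ok
  r1: data parity 0, sent rp 1 → mismatch
  r2: data parity 1, sent rp 1 → ok
Recompute each column's even parity and compare to cp:
  c0: data parity 0, sent cp 1 → mismatch
  c1: data parity 1, sent cp 1 → ok
  c2: data parity 1, sent cp 1 → ok
Exactly one row (r1) and one column (c0) fail → the flipped bit is at their intersection.

row 1, column 0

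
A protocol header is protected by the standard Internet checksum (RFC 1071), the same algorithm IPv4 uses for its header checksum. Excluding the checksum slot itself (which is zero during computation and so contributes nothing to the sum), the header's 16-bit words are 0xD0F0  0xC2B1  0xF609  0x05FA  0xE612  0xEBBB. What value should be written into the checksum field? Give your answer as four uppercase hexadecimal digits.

One's-complement addition (fold any carry out of bit 15 back into bit 0):
  0xD0F0 + 0xC2B1 = 0x193A1 → wrap carry → 0x93A2
  0x93A2 + 0xF609 = 0x189AB → wrap carry → 0x89AC
  0x89AC + 0x05FA = 0x08FA6
  0x8FA6 + 0xE612 = 0x175B8 → wrap carry → 0x75B9
  0x75B9 + 0xEBBB = 0x16174 → wrap carry → 0x6175
One's-complement sum = 0x6175.
Checksum = ~0x6175 & 0xFFFF = 0x9E8A.

9E8A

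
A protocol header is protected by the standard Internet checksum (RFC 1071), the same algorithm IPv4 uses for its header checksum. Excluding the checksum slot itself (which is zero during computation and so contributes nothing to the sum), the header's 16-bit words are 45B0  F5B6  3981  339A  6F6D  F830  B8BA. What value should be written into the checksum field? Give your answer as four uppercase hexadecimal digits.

3724

One's-complement addition (fold any carry out of bit 15 back into bit 0):
  0x45B0 + 0xF5B6 = 0x13B66 → wrap carry → 0x3B67
  0x3B67 + 0x3981 = 0x074E8
  0x74E8 + 0x339A = 0x0A882
  0xA882 + 0x6F6D = 0x117EF → wrap carry → 0x17F0
  0x17F0 + 0xF830 = 0x11020 → wrap carry → 0x1021
  0x1021 + 0xB8BA = 0x0C8DB
One's-complement sum = 0xC8DB.
Checksum = ~0xC8DB & 0xFFFF = 0x3724.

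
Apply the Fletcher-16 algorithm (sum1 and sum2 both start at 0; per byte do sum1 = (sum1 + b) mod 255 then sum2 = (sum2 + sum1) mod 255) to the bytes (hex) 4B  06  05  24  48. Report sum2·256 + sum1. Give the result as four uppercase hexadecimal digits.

30C2

Running sums (mod 255):
  after byte 0 (4B): sum1=75, sum2=75
  after byte 1 (06): sum1=81, sum2=156
  after byte 2 (05): sum1=86, sum2=242
  after byte 3 (24): sum1=122, sum2=109
  after byte 4 (48): sum1=194, sum2=48
Checksum = sum2·256 + sum1 = 48·256 + 194 = 12482 = 0x30C2.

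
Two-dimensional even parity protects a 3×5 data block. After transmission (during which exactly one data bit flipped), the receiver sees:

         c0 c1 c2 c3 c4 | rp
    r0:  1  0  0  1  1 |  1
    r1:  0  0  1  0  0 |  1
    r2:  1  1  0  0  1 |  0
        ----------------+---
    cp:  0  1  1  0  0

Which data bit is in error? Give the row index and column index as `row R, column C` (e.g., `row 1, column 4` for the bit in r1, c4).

Recompute each row's even parity and compare to rp:
  r0: data parity 1, sent rp 1 → ok
  r1: data parity 1, sent rp 1 → ok
  r2: data parity 1, sent rp 0 → mismatch
Recompute each column's even parity and compare to cp:
  c0: data parity 0, sent cp 0 → ok
  c1: data parity 1, sent cp 1 → ok
  c2: data parity 1, sent cp 1 → ok
  c3: data parity 1, sent cp 0 → mismatch
  c4: data parity 0, sent cp 0 → ok
Exactly one row (r2) and one column (c3) fail → the flipped bit is at their intersection.

row 2, column 3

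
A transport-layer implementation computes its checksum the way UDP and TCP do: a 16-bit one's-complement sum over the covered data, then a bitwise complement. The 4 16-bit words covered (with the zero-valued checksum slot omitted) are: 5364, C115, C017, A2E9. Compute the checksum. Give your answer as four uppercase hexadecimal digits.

8884

One's-complement addition (fold any carry out of bit 15 back into bit 0):
  0x5364 + 0xC115 = 0x11479 → wrap carry → 0x147A
  0x147A + 0xC017 = 0x0D491
  0xD491 + 0xA2E9 = 0x1777A → wrap carry → 0x777B
One's-complement sum = 0x777B.
Checksum = ~0x777B & 0xFFFF = 0x8884.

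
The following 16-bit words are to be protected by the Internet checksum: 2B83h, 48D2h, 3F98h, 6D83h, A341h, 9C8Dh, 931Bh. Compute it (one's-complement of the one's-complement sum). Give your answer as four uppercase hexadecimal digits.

One's-complement addition (fold any carry out of bit 15 back into bit 0):
  0x2B83 + 0x48D2 = 0x07455
  0x7455 + 0x3F98 = 0x0B3ED
  0xB3ED + 0x6D83 = 0x12170 → wrap carry → 0x2171
  0x2171 + 0xA341 = 0x0C4B2
  0xC4B2 + 0x9C8D = 0x1613F → wrap carry → 0x6140
  0x6140 + 0x931B = 0x0F45B
One's-complement sum = 0xF45B.
Checksum = ~0xF45B & 0xFFFF = 0x0BA4.

0BA4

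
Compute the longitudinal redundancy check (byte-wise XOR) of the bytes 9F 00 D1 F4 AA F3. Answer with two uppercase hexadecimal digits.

E3

XOR the bytes together:
  start with 0x9F
  0x9F ⊕ 0x00 = 0x9F
  0x9F ⊕ 0xD1 = 0x4E
  0x4E ⊕ 0xF4 = 0xBA
  0xBA ⊕ 0xAA = 0x10
  0x10 ⊕ 0xF3 = 0xE3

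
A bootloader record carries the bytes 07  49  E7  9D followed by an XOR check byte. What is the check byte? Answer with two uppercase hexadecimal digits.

34

XOR the bytes together:
  start with 0x07
  0x07 ⊕ 0x49 = 0x4E
  0x4E ⊕ 0xE7 = 0xA9
  0xA9 ⊕ 0x9D = 0x34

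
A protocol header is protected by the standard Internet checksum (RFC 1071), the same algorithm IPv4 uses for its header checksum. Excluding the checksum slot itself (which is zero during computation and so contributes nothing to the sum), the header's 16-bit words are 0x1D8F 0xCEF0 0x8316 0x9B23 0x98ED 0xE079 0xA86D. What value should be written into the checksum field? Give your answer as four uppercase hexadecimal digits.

One's-complement addition (fold any carry out of bit 15 back into bit 0):
  0x1D8F + 0xCEF0 = 0x0EC7F
  0xEC7F + 0x8316 = 0x16F95 → wrap carry → 0x6F96
  0x6F96 + 0x9B23 = 0x10AB9 → wrap carry → 0x0ABA
  0x0ABA + 0x98ED = 0x0A3A7
  0xA3A7 + 0xE079 = 0x18420 → wrap carry → 0x8421
  0x8421 + 0xA86D = 0x12C8E → wrap carry → 0x2C8F
One's-complement sum = 0x2C8F.
Checksum = ~0x2C8F & 0xFFFF = 0xD370.

D370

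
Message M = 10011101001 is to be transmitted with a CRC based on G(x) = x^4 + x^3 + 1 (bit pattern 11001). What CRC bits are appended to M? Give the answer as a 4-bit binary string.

0000

Append 4 zeros: 100111010010000. Divide by 11001 (XOR where the leading bit is 1):
  pos 0: 10011 XOR 11001 = 01010
  pos 1: 10101 XOR 11001 = 01100
  pos 2: 11000 XOR 11001 = 00001
  pos 6: 11001 XOR 11001 = 00000
Remainder (last 4 bits) = 0000. This is the CRC / FCS.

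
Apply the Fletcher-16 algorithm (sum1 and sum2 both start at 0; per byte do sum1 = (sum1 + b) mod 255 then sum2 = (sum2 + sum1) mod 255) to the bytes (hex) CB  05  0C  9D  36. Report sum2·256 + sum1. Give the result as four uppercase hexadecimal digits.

A4B0

Running sums (mod 255):
  after byte 0 (CB): sum1=203, sum2=203
  after byte 1 (05): sum1=208, sum2=156
  after byte 2 (0C): sum1=220, sum2=121
  after byte 3 (9D): sum1=122, sum2=243
  after byte 4 (36): sum1=176, sum2=164
Checksum = sum2·256 + sum1 = 164·256 + 176 = 42160 = 0xA4B0.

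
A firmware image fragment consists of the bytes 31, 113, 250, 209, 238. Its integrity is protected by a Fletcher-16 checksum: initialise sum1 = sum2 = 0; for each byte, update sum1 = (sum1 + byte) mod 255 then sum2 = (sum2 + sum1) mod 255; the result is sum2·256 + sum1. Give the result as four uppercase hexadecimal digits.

Running sums (mod 255):
  after byte 0 (31): sum1=31, sum2=31
  after byte 1 (113): sum1=144, sum2=175
  after byte 2 (250): sum1=139, sum2=59
  after byte 3 (209): sum1=93, sum2=152
  after byte 4 (238): sum1=76, sum2=228
Checksum = sum2·256 + sum1 = 228·256 + 76 = 58444 = 0xE44C.

E44C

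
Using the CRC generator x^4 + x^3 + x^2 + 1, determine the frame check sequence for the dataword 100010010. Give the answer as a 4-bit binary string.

Append 4 zeros: 1000100100000. Divide by 11101 (XOR where the leading bit is 1):
  pos 0: 10001 XOR 11101 = 01100
  pos 1: 11000 XOR 11101 = 00101
  pos 3: 10101 XOR 11101 = 01000
  pos 4: 10000 XOR 11101 = 01101
  pos 5: 11010 XOR 11101 = 00111
  pos 7: 11100 XOR 11101 = 00001
Remainder (last 4 bits) = 0010. This is the CRC / FCS.

0010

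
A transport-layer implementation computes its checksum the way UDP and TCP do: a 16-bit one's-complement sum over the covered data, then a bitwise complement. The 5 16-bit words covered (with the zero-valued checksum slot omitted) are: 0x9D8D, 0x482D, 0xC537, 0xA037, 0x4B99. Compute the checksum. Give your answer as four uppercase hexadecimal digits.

693C

One's-complement addition (fold any carry out of bit 15 back into bit 0):
  0x9D8D + 0x482D = 0x0E5BA
  0xE5BA + 0xC537 = 0x1AAF1 → wrap carry → 0xAAF2
  0xAAF2 + 0xA037 = 0x14B29 → wrap carry → 0x4B2A
  0x4B2A + 0x4B99 = 0x096C3
One's-complement sum = 0x96C3.
Checksum = ~0x96C3 & 0xFFFF = 0x693C.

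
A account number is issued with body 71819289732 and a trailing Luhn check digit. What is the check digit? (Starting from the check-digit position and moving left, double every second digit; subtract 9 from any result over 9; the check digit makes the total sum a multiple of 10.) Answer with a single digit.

Partial digits right→left: 2 3 7 9 8 2 9 1 8 1 7
Double every second digit counting from the check-digit position (so the 1st, 3rd, 5th, ... of the partial from the right).
  doubled (with −9 where >9): 4 5 7 9 7 5 → sum 37
  kept as-is: 3 9 2 1 1 → sum 16
Total = 37 + 16 = 53.
Check digit = (10 − (53 mod 10)) mod 10 = 7.

7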